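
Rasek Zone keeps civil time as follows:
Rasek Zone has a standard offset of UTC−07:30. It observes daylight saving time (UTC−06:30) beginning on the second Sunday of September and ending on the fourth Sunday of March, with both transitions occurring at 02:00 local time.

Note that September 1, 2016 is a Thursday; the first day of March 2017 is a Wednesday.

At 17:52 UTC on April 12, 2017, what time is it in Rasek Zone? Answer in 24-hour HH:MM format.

10:22

1 September 2016 is a Thursday, so the first Sunday is September 4 and the second is September 11.
1 March 2017 is a Wednesday, so the first Sunday is March 5 and the fourth is March 26.
At the standard offset (UTC−07:30), 17:52 UTC − 7h30m = 10:22 Rasek Zone standard time.
Daylight saving runs 11 September 2016 – 26 March 2017; the standard-time date in Rasek Zone, April 12, 2017, is outside that window, so Rasek Zone is on standard time at UTC−07:30.
17:52 UTC − 7h30m = 10:22 local.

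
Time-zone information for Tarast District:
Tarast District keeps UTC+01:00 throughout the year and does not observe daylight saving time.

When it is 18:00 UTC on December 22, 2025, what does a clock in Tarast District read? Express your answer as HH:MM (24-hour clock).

Tarast District has no daylight saving, so its offset is UTC+01:00 year-round.
18:00 UTC + 1h = 19:00 local.

19:00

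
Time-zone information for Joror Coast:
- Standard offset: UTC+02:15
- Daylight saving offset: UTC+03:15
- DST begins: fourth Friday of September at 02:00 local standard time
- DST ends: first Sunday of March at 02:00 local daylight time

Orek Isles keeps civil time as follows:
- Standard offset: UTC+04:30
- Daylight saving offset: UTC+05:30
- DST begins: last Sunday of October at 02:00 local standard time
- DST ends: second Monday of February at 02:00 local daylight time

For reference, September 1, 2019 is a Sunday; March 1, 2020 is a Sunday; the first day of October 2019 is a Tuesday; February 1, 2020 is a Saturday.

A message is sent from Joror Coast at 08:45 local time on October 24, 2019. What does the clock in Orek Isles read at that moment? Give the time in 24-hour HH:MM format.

10:00

1 September 2019 is a Sunday, so the first Friday is September 6 and the fourth is September 27.
1 March 2020 is a Sunday, so the first Sunday is March 1.
October 24, 2019 falls between 27 September 2019 and 1 March 2020, so daylight saving is in effect and Joror Coast is at UTC+03:15.
08:45 Joror Coast − 3h15m = 05:30 UTC.
1 October 2019 is a Tuesday, so Sundays fall on 6, 13, 20, 27; the last is October 27.
1 February 2020 is a Saturday, so the first Monday is February 3 and the second is February 10.
At the standard offset (UTC+04:30), 05:30 UTC + 4h30m = 10:00 Orek Isles standard time.
The standard-time date in Orek Isles, October 24, 2019, is outside the daylight-saving period (27 October 2019 – 10 February 2020), so Orek Isles is on standard time, UTC+04:30.
05:30 UTC + 4h30m = 10:00 Orek Isles.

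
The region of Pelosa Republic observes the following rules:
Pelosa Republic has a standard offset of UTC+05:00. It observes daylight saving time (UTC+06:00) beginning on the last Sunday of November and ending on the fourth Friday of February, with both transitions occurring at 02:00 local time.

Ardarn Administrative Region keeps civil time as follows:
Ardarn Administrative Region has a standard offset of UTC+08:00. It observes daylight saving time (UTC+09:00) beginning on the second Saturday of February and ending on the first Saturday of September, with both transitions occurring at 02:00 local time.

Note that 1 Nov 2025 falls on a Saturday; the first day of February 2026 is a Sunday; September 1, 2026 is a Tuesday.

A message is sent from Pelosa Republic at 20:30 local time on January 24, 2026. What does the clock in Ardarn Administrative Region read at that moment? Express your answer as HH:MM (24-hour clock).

22:30

1 November 2025 is a Saturday, so Sundays fall on 2, 9, 16, 23, 30; the last is November 30.
1 February 2026 is a Sunday, so the first Friday is February 6 and the fourth is February 27.
January 24, 2026 lies within the daylight-saving period (30 November 2025 – 27 February 2026), so Pelosa Republic is on daylight time, UTC+06:00.
20:30 Pelosa Republic − 6h = 14:30 UTC.
1 February 2026 is a Sunday, so the first Saturday is February 7 and the second is February 14.
1 September 2026 is a Tuesday, so the first Saturday is September 5.
At the standard offset (UTC+08:00), 14:30 UTC + 8h = 22:30 Ardarn Administrative Region standard time.
Daylight saving runs 14 February – 5 September; the standard-time date in Ardarn Administrative Region, January 24, 2026, is outside that window, so Ardarn Administrative Region is on standard time at UTC+08:00.
14:30 UTC + 8h = 22:30 Ardarn Administrative Region.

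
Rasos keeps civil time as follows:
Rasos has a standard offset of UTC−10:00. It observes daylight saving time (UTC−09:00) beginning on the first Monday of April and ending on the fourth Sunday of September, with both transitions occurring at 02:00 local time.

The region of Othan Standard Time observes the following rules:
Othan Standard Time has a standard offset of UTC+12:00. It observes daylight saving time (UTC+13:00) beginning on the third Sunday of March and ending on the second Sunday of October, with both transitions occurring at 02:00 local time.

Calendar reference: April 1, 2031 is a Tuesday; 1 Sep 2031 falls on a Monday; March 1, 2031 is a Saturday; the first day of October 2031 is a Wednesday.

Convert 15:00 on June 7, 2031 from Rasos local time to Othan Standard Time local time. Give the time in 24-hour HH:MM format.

13:00

1 April 2031 is a Tuesday, so the first Monday is April 7.
1 September 2031 is a Monday, so the first Sunday is September 7 and the fourth is September 28.
June 7, 2031 lies within the daylight-saving period (7 April – 28 September), so Rasos is on daylight time, UTC−09:00.
15:00 Rasos + 9h = 00:00 UTC (rolling into the next day, 8 June 2031).
1 March 2031 is a Saturday, so the first Sunday is March 2 and the third is March 16.
1 October 2031 is a Wednesday, so the first Sunday is October 5 and the second is October 12.
At the standard offset (UTC+12:00), 00:00 UTC + 12h = 12:00 Othan Standard Time standard time.
The standard-time date in Othan Standard Time, June 8, 2031, lies within the daylight-saving period (16 March – 12 October), so Othan Standard Time is on daylight time, UTC+13:00.
00:00 UTC + 13h = 13:00 Othan Standard Time.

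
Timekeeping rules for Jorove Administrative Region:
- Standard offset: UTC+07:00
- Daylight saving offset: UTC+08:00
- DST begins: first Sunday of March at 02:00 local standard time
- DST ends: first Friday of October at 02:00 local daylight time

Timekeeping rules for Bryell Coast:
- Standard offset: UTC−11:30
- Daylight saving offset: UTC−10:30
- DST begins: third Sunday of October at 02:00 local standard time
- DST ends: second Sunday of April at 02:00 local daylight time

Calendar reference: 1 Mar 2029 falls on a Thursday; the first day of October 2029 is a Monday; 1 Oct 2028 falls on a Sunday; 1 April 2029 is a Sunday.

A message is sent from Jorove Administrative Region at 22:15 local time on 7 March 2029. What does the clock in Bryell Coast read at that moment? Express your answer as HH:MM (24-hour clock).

03:45

1 March 2029 is a Thursday, so the first Sunday is March 4.
1 October 2029 is a Monday, so the first Friday is October 5.
7 March 2029 lies within the daylight-saving period (4 March – 5 October), so Jorove Administrative Region is on daylight time, UTC+08:00.
22:15 Jorove Administrative Region − 8h = 14:15 UTC.
1 October 2028 is a Sunday, so the first Sunday is October 1 and the third is October 15.
1 April 2029 is a Sunday, so the first Sunday is April 1 and the second is April 8.
At the standard offset (UTC−11:30), 14:15 UTC − 11h30m = 02:45 Bryell Coast standard time.
The standard-time date in Bryell Coast, 7 March 2029, falls between 15 October 2028 and 8 April 2029, so daylight saving is in effect and Bryell Coast is at UTC−10:30.
14:15 UTC − 10h30m = 03:45 Bryell Coast.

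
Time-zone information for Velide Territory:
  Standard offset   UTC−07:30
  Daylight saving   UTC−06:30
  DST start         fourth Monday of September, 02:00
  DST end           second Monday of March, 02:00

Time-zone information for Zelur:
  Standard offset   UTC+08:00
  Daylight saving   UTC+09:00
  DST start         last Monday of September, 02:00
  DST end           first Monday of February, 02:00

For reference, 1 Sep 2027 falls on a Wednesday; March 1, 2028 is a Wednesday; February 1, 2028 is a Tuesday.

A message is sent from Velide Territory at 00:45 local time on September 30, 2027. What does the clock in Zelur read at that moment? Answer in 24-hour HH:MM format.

16:15

1 September 2027 is a Wednesday, so the first Monday is September 6 and the fourth is September 27.
1 March 2028 is a Wednesday, so the first Monday is March 6 and the second is March 13.
Daylight saving runs 27 September 2027 – 13 March 2028; September 30, 2027 is inside that window, so Velide Territory is at UTC−06:30.
00:45 Velide Territory + 6h30m = 07:15 UTC.
1 September 2027 is a Wednesday, so Mondays fall on 6, 13, 20, 27; the last is September 27.
1 February 2028 is a Tuesday, so the first Monday is February 7.
At the standard offset (UTC+08:00), 07:15 UTC + 8h = 15:15 Zelur standard time.
The standard-time date in Zelur, September 30, 2027, lies within the daylight-saving period (27 September 2027 – 7 February 2028), so Zelur is on daylight time, UTC+09:00.
07:15 UTC + 9h = 16:15 Zelur.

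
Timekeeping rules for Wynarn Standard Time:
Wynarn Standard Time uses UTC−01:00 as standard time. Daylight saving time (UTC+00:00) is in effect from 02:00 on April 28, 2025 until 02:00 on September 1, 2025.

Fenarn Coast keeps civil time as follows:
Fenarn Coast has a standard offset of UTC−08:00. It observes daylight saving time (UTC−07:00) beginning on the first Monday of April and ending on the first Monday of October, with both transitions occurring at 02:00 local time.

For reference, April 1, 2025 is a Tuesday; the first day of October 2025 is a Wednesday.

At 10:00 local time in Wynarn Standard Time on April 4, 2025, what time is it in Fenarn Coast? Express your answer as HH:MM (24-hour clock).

03:00

April 4, 2025 does not fall between 28 April and 1 September, so daylight saving is not in effect and Wynarn Standard Time is at UTC−01:00.
10:00 Wynarn Standard Time + 1h = 11:00 UTC.
1 April 2025 is a Tuesday, so the first Monday is April 7.
1 October 2025 is a Wednesday, so the first Monday is October 6.
At the standard offset (UTC−08:00), 11:00 UTC − 8h = 03:00 Fenarn Coast standard time.
The standard-time date in Fenarn Coast, April 4, 2025, is outside the daylight-saving period (7 April – 6 October), so Fenarn Coast is on standard time, UTC−08:00.
11:00 UTC − 8h = 03:00 Fenarn Coast.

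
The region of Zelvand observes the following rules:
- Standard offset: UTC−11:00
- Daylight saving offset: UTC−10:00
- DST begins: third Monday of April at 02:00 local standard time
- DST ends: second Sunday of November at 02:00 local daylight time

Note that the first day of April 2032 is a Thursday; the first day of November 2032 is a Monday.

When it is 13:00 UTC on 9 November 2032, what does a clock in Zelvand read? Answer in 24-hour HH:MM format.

1 April 2032 is a Thursday, so the first Monday is April 5 and the third is April 19.
1 November 2032 is a Monday, so the first Sunday is November 7 and the second is November 14.
At the standard offset (UTC−11:00), 13:00 UTC − 11h = 02:00 Zelvand standard time.
Daylight saving runs 19 April – 14 November; the standard-time date in Zelvand, 9 November 2032, is inside that window, so Zelvand is at UTC−10:00.
13:00 UTC − 10h = 03:00 local.

03:00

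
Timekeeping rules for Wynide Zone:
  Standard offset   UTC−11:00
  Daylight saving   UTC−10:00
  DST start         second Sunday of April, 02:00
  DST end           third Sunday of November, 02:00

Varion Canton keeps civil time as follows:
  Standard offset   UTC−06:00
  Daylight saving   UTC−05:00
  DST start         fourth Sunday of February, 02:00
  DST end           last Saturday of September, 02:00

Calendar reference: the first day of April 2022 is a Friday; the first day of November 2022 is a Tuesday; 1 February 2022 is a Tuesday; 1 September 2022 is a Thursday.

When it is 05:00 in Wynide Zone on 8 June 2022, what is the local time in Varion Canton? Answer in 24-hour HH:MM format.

1 April 2022 is a Friday, so the first Sunday is April 3 and the second is April 10.
1 November 2022 is a Tuesday, so the first Sunday is November 6 and the third is November 20.
Daylight saving runs 10 April – 20 November; 8 June 2022 is inside that window, so Wynide Zone is at UTC−10:00.
05:00 Wynide Zone + 10h = 15:00 UTC.
1 February 2022 is a Tuesday, so the first Sunday is February 6 and the fourth is February 27.
1 September 2022 is a Thursday, so Saturdays fall on 3, 10, 17, 24; the last is September 24.
At the standard offset (UTC−06:00), 15:00 UTC − 6h = 09:00 Varion Canton standard time.
The standard-time date in Varion Canton, 8 June 2022, falls between 27 February and 24 September, so daylight saving is in effect and Varion Canton is at UTC−05:00.
15:00 UTC − 5h = 10:00 Varion Canton.

10:00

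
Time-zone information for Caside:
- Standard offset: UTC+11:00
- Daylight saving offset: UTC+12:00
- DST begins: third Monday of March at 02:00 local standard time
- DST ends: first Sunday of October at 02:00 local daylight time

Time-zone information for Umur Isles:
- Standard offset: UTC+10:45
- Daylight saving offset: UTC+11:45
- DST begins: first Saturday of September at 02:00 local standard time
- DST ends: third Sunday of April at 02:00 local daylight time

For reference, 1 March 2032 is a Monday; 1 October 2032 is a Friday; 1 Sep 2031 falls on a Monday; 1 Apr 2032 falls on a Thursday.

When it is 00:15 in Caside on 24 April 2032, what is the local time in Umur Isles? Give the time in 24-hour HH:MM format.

1 March 2032 is a Monday, so the first Monday is March 1 and the third is March 15.
1 October 2032 is a Friday, so the first Sunday is October 3.
24 April 2032 lies within the daylight-saving period (15 March – 3 October), so Caside is on daylight time, UTC+12:00.
00:15 Caside − 12h = 12:15 UTC (rolling into the previous day, 23 April 2032).
1 September 2031 is a Monday, so the first Saturday is September 6.
1 April 2032 is a Thursday, so the first Sunday is April 4 and the third is April 18.
At the standard offset (UTC+10:45), 12:15 UTC + 10h45m = 23:00 Umur Isles standard time.
The standard-time date in Umur Isles, 23 April 2032, is outside the daylight-saving period (6 September 2031 – 18 April 2032), so Umur Isles is on standard time, UTC+10:45.
12:15 UTC + 10h45m = 23:00 Umur Isles.

23:00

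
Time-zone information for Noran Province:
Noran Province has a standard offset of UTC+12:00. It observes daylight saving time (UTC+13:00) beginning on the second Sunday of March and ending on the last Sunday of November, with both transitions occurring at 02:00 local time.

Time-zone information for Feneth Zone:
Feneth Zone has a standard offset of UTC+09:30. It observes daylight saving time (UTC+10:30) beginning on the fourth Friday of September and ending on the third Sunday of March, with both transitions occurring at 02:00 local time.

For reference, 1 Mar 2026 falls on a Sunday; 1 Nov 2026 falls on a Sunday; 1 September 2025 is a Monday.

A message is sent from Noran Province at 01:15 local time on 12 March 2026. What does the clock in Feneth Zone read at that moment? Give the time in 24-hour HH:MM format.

1 March 2026 is a Sunday, so the first Sunday is March 1 and the second is March 8.
1 November 2026 is a Sunday, so Sundays fall on 1, 8, 15, 22, 29; the last is November 29.
Daylight saving runs 8 March – 29 November; 12 March 2026 is inside that window, so Noran Province is at UTC+13:00.
01:15 Noran Province − 13h = 12:15 UTC (rolling into the previous day, 11 March 2026).
1 September 2025 is a Monday, so the first Friday is September 5 and the fourth is September 26.
1 March 2026 is a Sunday, so the first Sunday is March 1 and the third is March 15.
At the standard offset (UTC+09:30), 12:15 UTC + 9h30m = 21:45 Feneth Zone standard time.
The standard-time date in Feneth Zone, 11 March 2026, falls between 26 September 2025 and 15 March 2026, so daylight saving is in effect and Feneth Zone is at UTC+10:30.
12:15 UTC + 10h30m = 22:45 Feneth Zone.

22:45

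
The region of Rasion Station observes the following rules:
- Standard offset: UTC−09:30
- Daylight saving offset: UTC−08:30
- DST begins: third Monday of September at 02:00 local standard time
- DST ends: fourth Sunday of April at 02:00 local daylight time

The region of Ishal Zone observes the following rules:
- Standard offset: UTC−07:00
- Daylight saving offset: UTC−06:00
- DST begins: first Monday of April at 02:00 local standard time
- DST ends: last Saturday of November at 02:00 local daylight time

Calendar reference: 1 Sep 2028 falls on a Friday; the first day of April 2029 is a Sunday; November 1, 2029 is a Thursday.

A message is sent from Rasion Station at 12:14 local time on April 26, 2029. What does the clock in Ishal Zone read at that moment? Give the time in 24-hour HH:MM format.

15:44

1 September 2028 is a Friday, so the first Monday is September 4 and the third is September 18.
1 April 2029 is a Sunday, so the first Sunday is April 1 and the fourth is April 22.
April 26, 2029 does not fall between 18 September 2028 and 22 April 2029, so daylight saving is not in effect and Rasion Station is at UTC−09:30.
12:14 Rasion Station + 9h30m = 21:44 UTC.
1 April 2029 is a Sunday, so the first Monday is April 2.
1 November 2029 is a Thursday, so Saturdays fall on 3, 10, 17, 24; the last is November 24.
At the standard offset (UTC−07:00), 21:44 UTC − 7h = 14:44 Ishal Zone standard time.
Daylight saving runs 2 April – 24 November; the standard-time date in Ishal Zone, April 26, 2029, is inside that window, so Ishal Zone is at UTC−06:00.
21:44 UTC − 6h = 15:44 Ishal Zone.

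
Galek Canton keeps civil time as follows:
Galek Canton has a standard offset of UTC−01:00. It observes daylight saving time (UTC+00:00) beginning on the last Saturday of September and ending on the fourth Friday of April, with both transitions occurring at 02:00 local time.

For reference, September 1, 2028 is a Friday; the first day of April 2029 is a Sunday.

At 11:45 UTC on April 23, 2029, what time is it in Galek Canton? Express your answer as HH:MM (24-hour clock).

11:45

1 September 2028 is a Friday, so Saturdays fall on 2, 9, 16, 23, 30; the last is September 30.
1 April 2029 is a Sunday, so the first Friday is April 6 and the fourth is April 27.
At the standard offset (UTC−01:00), 11:45 UTC − 1h = 10:45 Galek Canton standard time.
The standard-time date in Galek Canton, April 23, 2029, lies within the daylight-saving period (30 September 2028 – 27 April 2029), so Galek Canton is on daylight time, UTC+00:00.
11:45 UTC + 0h = 11:45 local.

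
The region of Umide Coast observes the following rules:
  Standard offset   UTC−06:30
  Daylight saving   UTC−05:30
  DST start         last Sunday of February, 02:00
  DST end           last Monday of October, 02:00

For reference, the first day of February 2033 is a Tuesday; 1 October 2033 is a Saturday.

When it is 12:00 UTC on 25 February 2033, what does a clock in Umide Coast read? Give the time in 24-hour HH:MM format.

05:30

1 February 2033 is a Tuesday, so Sundays fall on 6, 13, 20, 27; the last is February 27.
1 October 2033 is a Saturday, so Mondays fall on 3, 10, 17, 24, 31; the last is October 31.
At the standard offset (UTC−06:30), 12:00 UTC − 6h30m = 05:30 Umide Coast standard time.
The standard-time date in Umide Coast, 25 February 2033, does not fall between 27 February and 31 October, so daylight saving is not in effect and Umide Coast is at UTC−06:30.
12:00 UTC − 6h30m = 05:30 local.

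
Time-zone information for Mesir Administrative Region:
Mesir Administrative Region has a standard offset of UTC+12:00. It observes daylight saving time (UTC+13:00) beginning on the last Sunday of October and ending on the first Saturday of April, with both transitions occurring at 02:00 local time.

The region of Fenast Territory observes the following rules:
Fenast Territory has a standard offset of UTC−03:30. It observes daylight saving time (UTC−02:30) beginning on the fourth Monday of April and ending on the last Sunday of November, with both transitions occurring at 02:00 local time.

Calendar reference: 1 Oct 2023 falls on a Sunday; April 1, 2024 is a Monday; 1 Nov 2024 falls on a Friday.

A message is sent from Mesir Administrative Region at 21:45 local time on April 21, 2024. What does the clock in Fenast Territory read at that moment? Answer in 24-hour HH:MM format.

1 October 2023 is a Sunday, so Sundays fall on 1, 8, 15, 22, 29; the last is October 29.
1 April 2024 is a Monday, so the first Saturday is April 6.
April 21, 2024 does not fall between 29 October 2023 and 6 April 2024, so daylight saving is not in effect and Mesir Administrative Region is at UTC+12:00.
21:45 Mesir Administrative Region − 12h = 09:45 UTC.
1 April 2024 is a Monday, so the first Monday is April 1 and the fourth is April 22.
1 November 2024 is a Friday, so Sundays fall on 3, 10, 17, 24; the last is November 24.
At the standard offset (UTC−03:30), 09:45 UTC − 3h30m = 06:15 Fenast Territory standard time.
Daylight saving runs 22 April – 24 November; the standard-time date in Fenast Territory, April 21, 2024, is outside that window, so Fenast Territory is on standard time at UTC−03:30.
09:45 UTC − 3h30m = 06:15 Fenast Territory.

06:15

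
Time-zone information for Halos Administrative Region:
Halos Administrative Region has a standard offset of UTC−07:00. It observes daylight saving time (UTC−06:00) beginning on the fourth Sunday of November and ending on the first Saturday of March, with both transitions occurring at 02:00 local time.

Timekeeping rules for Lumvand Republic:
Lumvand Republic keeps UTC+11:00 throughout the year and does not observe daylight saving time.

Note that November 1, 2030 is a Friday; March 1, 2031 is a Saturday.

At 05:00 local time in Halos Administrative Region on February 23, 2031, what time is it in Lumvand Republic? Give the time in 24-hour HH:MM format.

1 November 2030 is a Friday, so the first Sunday is November 3 and the fourth is November 24.
1 March 2031 is a Saturday, so the first Saturday is March 1.
February 23, 2031 lies within the daylight-saving period (24 November 2030 – 1 March 2031), so Halos Administrative Region is on daylight time, UTC−06:00.
05:00 Halos Administrative Region + 6h = 11:00 UTC.
Lumvand Republic has no daylight saving, so its offset is UTC+11:00 year-round.
11:00 UTC + 11h = 22:00 Lumvand Republic.

22:00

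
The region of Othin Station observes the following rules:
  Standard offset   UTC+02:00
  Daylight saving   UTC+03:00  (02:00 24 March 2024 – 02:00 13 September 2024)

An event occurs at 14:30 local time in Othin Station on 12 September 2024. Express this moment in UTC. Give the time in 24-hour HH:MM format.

11:30

12 September 2024 lies within the daylight-saving period (24 March – 13 September), so Othin Station is on daylight time, UTC+03:00.
14:30 local − 3h = 11:30 UTC.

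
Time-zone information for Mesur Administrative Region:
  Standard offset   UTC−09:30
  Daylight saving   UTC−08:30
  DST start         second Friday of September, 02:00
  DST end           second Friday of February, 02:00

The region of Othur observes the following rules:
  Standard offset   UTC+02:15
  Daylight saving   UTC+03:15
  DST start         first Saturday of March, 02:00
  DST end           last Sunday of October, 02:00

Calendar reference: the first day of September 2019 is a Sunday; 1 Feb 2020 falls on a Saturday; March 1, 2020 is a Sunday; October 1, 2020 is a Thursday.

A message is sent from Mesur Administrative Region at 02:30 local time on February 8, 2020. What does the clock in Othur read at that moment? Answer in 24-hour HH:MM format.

13:15

1 September 2019 is a Sunday, so the first Friday is September 6 and the second is September 13.
1 February 2020 is a Saturday, so the first Friday is February 7 and the second is February 14.
February 8, 2020 lies within the daylight-saving period (13 September 2019 – 14 February 2020), so Mesur Administrative Region is on daylight time, UTC−08:30.
02:30 Mesur Administrative Region + 8h30m = 11:00 UTC.
1 March 2020 is a Sunday, so the first Saturday is March 7.
1 October 2020 is a Thursday, so Sundays fall on 4, 11, 18, 25; the last is October 25.
At the standard offset (UTC+02:15), 11:00 UTC + 2h15m = 13:15 Othur standard time.
The standard-time date in Othur, February 8, 2020, does not fall between 7 March and 25 October, so daylight saving is not in effect and Othur is at UTC+02:15.
11:00 UTC + 2h15m = 13:15 Othur.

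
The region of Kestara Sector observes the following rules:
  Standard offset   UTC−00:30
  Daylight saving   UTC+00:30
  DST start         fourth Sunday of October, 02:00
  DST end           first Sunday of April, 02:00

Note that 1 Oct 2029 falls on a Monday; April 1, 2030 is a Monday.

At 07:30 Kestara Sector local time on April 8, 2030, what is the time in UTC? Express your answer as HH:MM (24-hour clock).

08:00

1 October 2029 is a Monday, so the first Sunday is October 7 and the fourth is October 28.
1 April 2030 is a Monday, so the first Sunday is April 7.
April 8, 2030 is outside the daylight-saving period (28 October 2029 – 7 April 2030), so Kestara Sector is on standard time, UTC−00:30.
07:30 local + 0h30m = 08:00 UTC.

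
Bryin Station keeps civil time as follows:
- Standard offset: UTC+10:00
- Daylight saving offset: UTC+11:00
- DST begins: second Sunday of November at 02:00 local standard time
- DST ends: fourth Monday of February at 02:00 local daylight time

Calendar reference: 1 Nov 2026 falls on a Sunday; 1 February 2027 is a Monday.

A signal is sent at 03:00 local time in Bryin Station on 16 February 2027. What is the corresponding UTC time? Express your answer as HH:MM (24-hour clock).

16:00

1 November 2026 is a Sunday, so the first Sunday is November 1 and the second is November 8.
1 February 2027 is a Monday, so the first Monday is February 1 and the fourth is February 22.
16 February 2027 lies within the daylight-saving period (8 November 2026 – 22 February 2027), so Bryin Station is on daylight time, UTC+11:00.
03:00 local − 11h = 16:00 UTC (rolling into the previous day, 15 February 2027).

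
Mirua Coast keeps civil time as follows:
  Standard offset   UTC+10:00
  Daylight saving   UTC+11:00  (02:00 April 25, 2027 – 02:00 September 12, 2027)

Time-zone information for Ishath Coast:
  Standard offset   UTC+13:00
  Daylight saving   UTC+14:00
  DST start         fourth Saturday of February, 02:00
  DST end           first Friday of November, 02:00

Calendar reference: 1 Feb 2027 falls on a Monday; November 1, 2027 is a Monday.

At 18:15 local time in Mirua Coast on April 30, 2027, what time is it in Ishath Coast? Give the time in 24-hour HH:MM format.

21:15

April 30, 2027 lies within the daylight-saving period (25 April – 12 September), so Mirua Coast is on daylight time, UTC+11:00.
18:15 Mirua Coast − 11h = 07:15 UTC.
1 February 2027 is a Monday, so the first Saturday is February 6 and the fourth is February 27.
1 November 2027 is a Monday, so the first Friday is November 5.
At the standard offset (UTC+13:00), 07:15 UTC + 13h = 20:15 Ishath Coast standard time.
The standard-time date in Ishath Coast, April 30, 2027, falls between 27 February and 5 November, so daylight saving is in effect and Ishath Coast is at UTC+14:00.
07:15 UTC + 14h = 21:15 Ishath Coast.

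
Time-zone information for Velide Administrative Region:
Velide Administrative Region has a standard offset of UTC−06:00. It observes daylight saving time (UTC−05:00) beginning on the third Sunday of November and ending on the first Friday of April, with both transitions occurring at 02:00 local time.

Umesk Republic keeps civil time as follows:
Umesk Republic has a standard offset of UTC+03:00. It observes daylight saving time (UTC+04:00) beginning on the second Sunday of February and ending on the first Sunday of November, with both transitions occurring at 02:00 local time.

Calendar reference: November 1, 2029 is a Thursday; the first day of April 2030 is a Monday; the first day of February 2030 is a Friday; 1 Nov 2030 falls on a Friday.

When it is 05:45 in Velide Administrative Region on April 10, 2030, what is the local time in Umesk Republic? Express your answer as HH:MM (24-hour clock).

1 November 2029 is a Thursday, so the first Sunday is November 4 and the third is November 18.
1 April 2030 is a Monday, so the first Friday is April 5.
Daylight saving runs 18 November 2029 – 5 April 2030; April 10, 2030 is outside that window, so Velide Administrative Region is on standard time at UTC−06:00.
05:45 Velide Administrative Region + 6h = 11:45 UTC.
1 February 2030 is a Friday, so the first Sunday is February 3 and the second is February 10.
1 November 2030 is a Friday, so the first Sunday is November 3.
At the standard offset (UTC+03:00), 11:45 UTC + 3h = 14:45 Umesk Republic standard time.
Daylight saving runs 10 February – 3 November; the standard-time date in Umesk Republic, April 10, 2030, is inside that window, so Umesk Republic is at UTC+04:00.
11:45 UTC + 4h = 15:45 Umesk Republic.

15:45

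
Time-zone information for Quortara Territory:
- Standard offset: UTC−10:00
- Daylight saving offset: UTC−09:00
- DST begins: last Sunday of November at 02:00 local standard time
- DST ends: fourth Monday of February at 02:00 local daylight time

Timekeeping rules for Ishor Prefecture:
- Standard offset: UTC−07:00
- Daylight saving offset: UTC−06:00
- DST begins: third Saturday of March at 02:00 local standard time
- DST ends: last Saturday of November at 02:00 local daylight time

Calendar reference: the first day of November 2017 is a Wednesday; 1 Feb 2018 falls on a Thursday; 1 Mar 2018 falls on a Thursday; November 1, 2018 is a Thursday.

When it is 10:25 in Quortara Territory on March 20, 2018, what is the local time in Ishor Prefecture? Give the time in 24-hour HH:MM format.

14:25

1 November 2017 is a Wednesday, so Sundays fall on 5, 12, 19, 26; the last is November 26.
1 February 2018 is a Thursday, so the first Monday is February 5 and the fourth is February 26.
Daylight saving runs 26 November 2017 – 26 February 2018; March 20, 2018 is outside that window, so Quortara Territory is on standard time at UTC−10:00.
10:25 Quortara Territory + 10h = 20:25 UTC.
1 March 2018 is a Thursday, so the first Saturday is March 3 and the third is March 17.
1 November 2018 is a Thursday, so Saturdays fall on 3, 10, 17, 24; the last is November 24.
At the standard offset (UTC−07:00), 20:25 UTC − 7h = 13:25 Ishor Prefecture standard time.
The standard-time date in Ishor Prefecture, March 20, 2018, lies within the daylight-saving period (17 March – 24 November), so Ishor Prefecture is on daylight time, UTC−06:00.
20:25 UTC − 6h = 14:25 Ishor Prefecture.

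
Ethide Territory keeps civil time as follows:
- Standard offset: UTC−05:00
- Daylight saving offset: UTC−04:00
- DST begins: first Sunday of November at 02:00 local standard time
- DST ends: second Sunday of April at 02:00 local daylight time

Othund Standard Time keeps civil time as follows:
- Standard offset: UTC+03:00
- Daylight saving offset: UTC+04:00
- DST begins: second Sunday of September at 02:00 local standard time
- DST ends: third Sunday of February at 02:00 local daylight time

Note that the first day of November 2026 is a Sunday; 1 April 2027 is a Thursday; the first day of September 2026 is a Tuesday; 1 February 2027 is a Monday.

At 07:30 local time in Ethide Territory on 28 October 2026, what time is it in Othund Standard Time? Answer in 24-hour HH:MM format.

16:30

1 November 2026 is a Sunday, so the first Sunday is November 1.
1 April 2027 is a Thursday, so the first Sunday is April 4 and the second is April 11.
28 October 2026 is outside the daylight-saving period (1 November 2026 – 11 April 2027), so Ethide Territory is on standard time, UTC−05:00.
07:30 Ethide Territory + 5h = 12:30 UTC.
1 September 2026 is a Tuesday, so the first Sunday is September 6 and the second is September 13.
1 February 2027 is a Monday, so the first Sunday is February 7 and the third is February 21.
At the standard offset (UTC+03:00), 12:30 UTC + 3h = 15:30 Othund Standard Time standard time.
Daylight saving runs 13 September 2026 – 21 February 2027; the standard-time date in Othund Standard Time, 28 October 2026, is inside that window, so Othund Standard Time is at UTC+04:00.
12:30 UTC + 4h = 16:30 Othund Standard Time.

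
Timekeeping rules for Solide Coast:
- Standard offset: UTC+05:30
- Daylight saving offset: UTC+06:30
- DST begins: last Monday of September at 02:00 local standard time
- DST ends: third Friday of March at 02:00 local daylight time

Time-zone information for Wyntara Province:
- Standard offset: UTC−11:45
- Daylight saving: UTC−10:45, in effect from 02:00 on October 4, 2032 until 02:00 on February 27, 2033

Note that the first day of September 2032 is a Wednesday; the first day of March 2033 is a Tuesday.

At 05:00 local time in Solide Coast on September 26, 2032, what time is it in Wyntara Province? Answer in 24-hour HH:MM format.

1 September 2032 is a Wednesday, so Mondays fall on 6, 13, 20, 27; the last is September 27.
1 March 2033 is a Tuesday, so the first Friday is March 4 and the third is March 18.
September 26, 2032 does not fall between 27 September 2032 and 18 March 2033, so daylight saving is not in effect and Solide Coast is at UTC+05:30.
05:00 Solide Coast − 5h30m = 23:30 UTC (rolling into the previous day, 25 September 2032).
At the standard offset (UTC−11:45), 23:30 UTC − 11h45m = 11:45 Wyntara Province standard time.
The standard-time date in Wyntara Province, September 25, 2032, does not fall between 4 October 2032 and 27 February 2033, so daylight saving is not in effect and Wyntara Province is at UTC−11:45.
23:30 UTC − 11h45m = 11:45 Wyntara Province.

11:45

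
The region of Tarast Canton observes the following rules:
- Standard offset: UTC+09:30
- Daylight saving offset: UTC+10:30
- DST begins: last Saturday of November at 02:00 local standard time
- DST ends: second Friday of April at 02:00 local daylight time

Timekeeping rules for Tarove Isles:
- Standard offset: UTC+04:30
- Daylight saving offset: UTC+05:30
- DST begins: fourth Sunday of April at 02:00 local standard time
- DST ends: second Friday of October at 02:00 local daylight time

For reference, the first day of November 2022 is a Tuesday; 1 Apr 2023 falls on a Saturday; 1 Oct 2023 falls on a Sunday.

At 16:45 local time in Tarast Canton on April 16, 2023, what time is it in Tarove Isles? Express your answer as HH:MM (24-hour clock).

11:45

1 November 2022 is a Tuesday, so Saturdays fall on 5, 12, 19, 26; the last is November 26.
1 April 2023 is a Saturday, so the first Friday is April 7 and the second is April 14.
April 16, 2023 is outside the daylight-saving period (26 November 2022 – 14 April 2023), so Tarast Canton is on standard time, UTC+09:30.
16:45 Tarast Canton − 9h30m = 07:15 UTC.
1 April 2023 is a Saturday, so the first Sunday is April 2 and the fourth is April 23.
1 October 2023 is a Sunday, so the first Friday is October 6 and the second is October 13.
At the standard offset (UTC+04:30), 07:15 UTC + 4h30m = 11:45 Tarove Isles standard time.
The standard-time date in Tarove Isles, April 16, 2023, does not fall between 23 April and 13 October, so daylight saving is not in effect and Tarove Isles is at UTC+04:30.
07:15 UTC + 4h30m = 11:45 Tarove Isles.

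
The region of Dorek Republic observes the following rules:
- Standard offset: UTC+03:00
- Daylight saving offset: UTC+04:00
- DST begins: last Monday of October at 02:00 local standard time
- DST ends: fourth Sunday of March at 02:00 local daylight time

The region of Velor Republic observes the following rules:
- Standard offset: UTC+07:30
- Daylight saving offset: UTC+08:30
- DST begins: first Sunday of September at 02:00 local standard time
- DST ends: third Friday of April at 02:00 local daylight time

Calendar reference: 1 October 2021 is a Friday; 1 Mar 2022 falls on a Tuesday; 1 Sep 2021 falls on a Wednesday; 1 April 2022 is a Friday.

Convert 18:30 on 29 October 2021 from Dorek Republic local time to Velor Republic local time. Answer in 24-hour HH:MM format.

1 October 2021 is a Friday, so Mondays fall on 4, 11, 18, 25; the last is October 25.
1 March 2022 is a Tuesday, so the first Sunday is March 6 and the fourth is March 27.
29 October 2021 lies within the daylight-saving period (25 October 2021 – 27 March 2022), so Dorek Republic is on daylight time, UTC+04:00.
18:30 Dorek Republic − 4h = 14:30 UTC.
1 September 2021 is a Wednesday, so the first Sunday is September 5.
1 April 2022 is a Friday, so the first Friday is April 1 and the third is April 15.
At the standard offset (UTC+07:30), 14:30 UTC + 7h30m = 22:00 Velor Republic standard time.
The standard-time date in Velor Republic, 29 October 2021, lies within the daylight-saving period (5 September 2021 – 15 April 2022), so Velor Republic is on daylight time, UTC+08:30.
14:30 UTC + 8h30m = 23:00 Velor Republic.

23:00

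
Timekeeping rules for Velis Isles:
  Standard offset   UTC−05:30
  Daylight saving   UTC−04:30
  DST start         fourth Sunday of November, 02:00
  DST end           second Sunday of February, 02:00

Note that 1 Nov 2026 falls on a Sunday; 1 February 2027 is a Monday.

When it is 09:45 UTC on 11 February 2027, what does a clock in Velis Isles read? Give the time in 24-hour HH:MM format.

1 November 2026 is a Sunday, so the first Sunday is November 1 and the fourth is November 22.
1 February 2027 is a Monday, so the first Sunday is February 7 and the second is February 14.
At the standard offset (UTC−05:30), 09:45 UTC − 5h30m = 04:15 Velis Isles standard time.
The standard-time date in Velis Isles, 11 February 2027, lies within the daylight-saving period (22 November 2026 – 14 February 2027), so Velis Isles is on daylight time, UTC−04:30.
09:45 UTC − 4h30m = 05:15 local.

05:15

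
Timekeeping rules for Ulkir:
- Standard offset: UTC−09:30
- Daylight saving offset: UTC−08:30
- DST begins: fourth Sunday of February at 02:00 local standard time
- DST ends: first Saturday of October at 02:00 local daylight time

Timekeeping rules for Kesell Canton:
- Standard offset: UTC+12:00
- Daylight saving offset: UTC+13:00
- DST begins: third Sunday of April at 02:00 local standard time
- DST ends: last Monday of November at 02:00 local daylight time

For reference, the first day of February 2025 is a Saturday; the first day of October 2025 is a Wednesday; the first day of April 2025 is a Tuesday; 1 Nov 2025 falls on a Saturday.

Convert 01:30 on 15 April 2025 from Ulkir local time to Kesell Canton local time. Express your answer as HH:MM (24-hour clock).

1 February 2025 is a Saturday, so the first Sunday is February 2 and the fourth is February 23.
1 October 2025 is a Wednesday, so the first Saturday is October 4.
15 April 2025 falls between 23 February and 4 October, so daylight saving is in effect and Ulkir is at UTC−08:30.
01:30 Ulkir + 8h30m = 10:00 UTC.
1 April 2025 is a Tuesday, so the first Sunday is April 6 and the third is April 20.
1 November 2025 is a Saturday, so Mondays fall on 3, 10, 17, 24; the last is November 24.
At the standard offset (UTC+12:00), 10:00 UTC + 12h = 22:00 Kesell Canton standard time.
The standard-time date in Kesell Canton, 15 April 2025, does not fall between 20 April and 24 November, so daylight saving is not in effect and Kesell Canton is at UTC+12:00.
10:00 UTC + 12h = 22:00 Kesell Canton.

22:00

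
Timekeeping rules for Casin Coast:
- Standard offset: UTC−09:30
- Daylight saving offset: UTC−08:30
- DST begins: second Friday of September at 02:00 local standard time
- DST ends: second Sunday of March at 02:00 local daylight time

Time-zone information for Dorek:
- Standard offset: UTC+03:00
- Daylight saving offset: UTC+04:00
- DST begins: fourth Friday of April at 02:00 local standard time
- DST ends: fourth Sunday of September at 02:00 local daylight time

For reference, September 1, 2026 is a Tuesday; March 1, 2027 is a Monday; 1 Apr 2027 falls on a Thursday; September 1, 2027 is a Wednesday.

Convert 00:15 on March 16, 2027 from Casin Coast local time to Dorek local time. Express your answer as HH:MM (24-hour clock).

12:45

1 September 2026 is a Tuesday, so the first Friday is September 4 and the second is September 11.
1 March 2027 is a Monday, so the first Sunday is March 7 and the second is March 14.
March 16, 2027 is outside the daylight-saving period (11 September 2026 – 14 March 2027), so Casin Coast is on standard time, UTC−09:30.
00:15 Casin Coast + 9h30m = 09:45 UTC.
1 April 2027 is a Thursday, so the first Friday is April 2 and the fourth is April 23.
1 September 2027 is a Wednesday, so the first Sunday is September 5 and the fourth is September 26.
At the standard offset (UTC+03:00), 09:45 UTC + 3h = 12:45 Dorek standard time.
Daylight saving runs 23 April – 26 September; the standard-time date in Dorek, March 16, 2027, is outside that window, so Dorek is on standard time at UTC+03:00.
09:45 UTC + 3h = 12:45 Dorek.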